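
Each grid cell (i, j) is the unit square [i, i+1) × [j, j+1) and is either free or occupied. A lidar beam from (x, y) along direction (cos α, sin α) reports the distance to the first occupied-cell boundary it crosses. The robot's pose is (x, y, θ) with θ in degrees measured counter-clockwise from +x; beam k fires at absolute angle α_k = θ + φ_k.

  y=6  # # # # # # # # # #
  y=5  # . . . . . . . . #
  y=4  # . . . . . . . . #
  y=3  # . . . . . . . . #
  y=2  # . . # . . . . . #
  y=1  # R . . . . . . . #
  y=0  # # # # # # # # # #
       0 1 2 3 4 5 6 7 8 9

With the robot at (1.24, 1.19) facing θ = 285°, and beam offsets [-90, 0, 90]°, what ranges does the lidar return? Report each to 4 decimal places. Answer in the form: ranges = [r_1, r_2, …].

beam 1: φ=-90°, α=195°
  dir = (cos 195°, sin 195°) = (-0.9659, -0.2588); from cell (1,1)
  next x-line at t=0.2485, next y-line at t=0.7341; Δt_x=1.0353, Δt_y=3.8637
    x: enter (0,1) at t=0.2485 ← occupied
  → r_1 = 0.2485
beam 2: φ=0°, α=285°
  dir = (cos 285°, sin 285°) = (0.2588, -0.9659); from cell (1,1)
  next x-line at t=2.9364, next y-line at t=0.1967; Δt_x=3.8637, Δt_y=1.0353
    y: enter (1,0) at t=0.1967 ← occupied
  → r_2 = 0.1967
beam 3: φ=90°, α=15°
  dir = (cos 15°, sin 15°) = (0.9659, 0.2588); from cell (1,1)
  next x-line at t=0.7868, next y-line at t=3.1296; Δt_x=1.0353, Δt_y=3.8637
    x: enter (2,1) at t=0.7868
    x: enter (3,1) at t=1.8221
    x: enter (4,1) at t=2.8574
    y: enter (4,2) at t=3.1296
    x: enter (5,2) at t=3.8926
    x: enter (6,2) at t=4.9279
    x: enter (7,2) at t=5.9632
    y: enter (7,3) at t=6.9933
    x: enter (8,3) at t=6.9985
    x: enter (9,3) at t=8.0337 ← occupied
  → r_3 = 8.0337

ranges = [0.2485, 0.1967, 8.0337]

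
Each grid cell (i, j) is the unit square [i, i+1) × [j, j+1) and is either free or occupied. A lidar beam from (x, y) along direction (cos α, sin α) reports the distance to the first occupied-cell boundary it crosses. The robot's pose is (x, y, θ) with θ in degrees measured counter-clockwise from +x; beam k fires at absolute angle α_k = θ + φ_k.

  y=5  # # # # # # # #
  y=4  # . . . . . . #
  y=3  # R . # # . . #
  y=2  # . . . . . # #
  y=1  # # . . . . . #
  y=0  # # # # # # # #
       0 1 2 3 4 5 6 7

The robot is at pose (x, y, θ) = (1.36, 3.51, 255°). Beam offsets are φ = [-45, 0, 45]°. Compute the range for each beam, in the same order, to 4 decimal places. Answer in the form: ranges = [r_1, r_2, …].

beam 1: φ=-45°, α=210°
  cosα=-0.8660 sinα=-0.5000 | (1,3) | tMaxX 0.4157 tMaxY 1.0200 | tΔX 1.1547 tΔY 2.0000
    t=0.4157 [x] (0,3) — stop
  → r_1 = 0.4157
beam 2: φ=0°, α=255°
  cosα=-0.2588 sinα=-0.9659 | (1,3) | tMaxX 1.3909 tMaxY 0.5280 | tΔX 3.8637 tΔY 1.0353
    t=0.5280 [y] (1,2)
    t=1.3909 [x] (0,2) — stop
  → r_2 = 1.3909
beam 3: φ=45°, α=300°
  cosα=0.5000 sinα=-0.8660 | (1,3) | tMaxX 1.2800 tMaxY 0.5889 | tΔX 2.0000 tΔY 1.1547
    t=0.5889 [y] (1,2)
    t=1.2800 [x] (2,2)
    t=1.7436 [y] (2,1)
    t=2.8983 [y] (2,0) — stop
  → r_3 = 2.8983

ranges = [0.4157, 1.3909, 2.8983]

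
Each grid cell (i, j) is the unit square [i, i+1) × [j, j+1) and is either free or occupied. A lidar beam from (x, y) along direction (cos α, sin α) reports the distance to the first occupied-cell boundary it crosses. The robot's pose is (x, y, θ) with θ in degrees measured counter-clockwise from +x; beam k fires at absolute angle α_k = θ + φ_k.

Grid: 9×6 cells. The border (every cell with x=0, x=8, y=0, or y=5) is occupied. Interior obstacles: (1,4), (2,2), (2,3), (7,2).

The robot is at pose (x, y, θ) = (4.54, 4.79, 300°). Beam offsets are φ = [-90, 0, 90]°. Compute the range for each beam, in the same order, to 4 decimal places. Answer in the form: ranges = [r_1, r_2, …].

ranges = [1.7782, 4.3763, 0.4200]

beam 1: φ=-90°, α=210°
  cosα=-0.8660 sinα=-0.5000 | (4,4) | tMaxX 0.6235 tMaxY 1.5800 | tΔX 1.1547 tΔY 2.0000
    t=0.6235 [x] (3,4)
    t=1.5800 [y] (3,3)
    t=1.7782 [x] (2,3) — stop
  → r_1 = 1.7782
beam 2: φ=0°, α=300°
  cosα=0.5000 sinα=-0.8660 | (4,4) | tMaxX 0.9200 tMaxY 0.9122 | tΔX 2.0000 tΔY 1.1547
    t=0.9122 [y] (4,3)
    t=0.9200 [x] (5,3)
    t=2.0669 [y] (5,2)
    t=2.9200 [x] (6,2)
    t=3.2216 [y] (6,1)
    t=4.3763 [y] (6,0) — stop
  → r_2 = 4.3763
beam 3: φ=90°, α=30°
  cosα=0.8660 sinα=0.5000 | (4,4) | tMaxX 0.5312 tMaxY 0.4200 | tΔX 1.1547 tΔY 2.0000
    t=0.4200 [y] (4,5) — stop
  → r_3 = 0.4200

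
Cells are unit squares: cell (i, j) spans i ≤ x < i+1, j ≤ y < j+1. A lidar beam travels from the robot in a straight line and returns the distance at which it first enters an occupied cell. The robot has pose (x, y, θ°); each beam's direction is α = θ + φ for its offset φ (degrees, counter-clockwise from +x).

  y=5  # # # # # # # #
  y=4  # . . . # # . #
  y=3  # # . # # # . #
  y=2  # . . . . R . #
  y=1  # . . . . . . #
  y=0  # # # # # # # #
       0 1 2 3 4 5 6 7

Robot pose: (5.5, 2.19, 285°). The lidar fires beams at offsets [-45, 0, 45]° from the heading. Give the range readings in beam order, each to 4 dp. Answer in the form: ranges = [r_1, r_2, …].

ranges = [1.3741, 1.2320, 1.7321]

beam 1: φ=-45°, α=240°
  dir = (cos 240°, sin 240°) = (-0.5000, -0.8660); from cell (5,2)
  next x-line at t=1.0000, next y-line at t=0.2194; Δt_x=2.0000, Δt_y=1.1547
    y: enter (5,1) at t=0.2194
    x: enter (4,1) at t=1.0000
    y: enter (4,0) at t=1.3741 ← occupied
  → r_1 = 1.3741
beam 2: φ=0°, α=285°
  dir = (cos 285°, sin 285°) = (0.2588, -0.9659); from cell (5,2)
  next x-line at t=1.9319, next y-line at t=0.1967; Δt_x=3.8637, Δt_y=1.0353
    y: enter (5,1) at t=0.1967
    y: enter (5,0) at t=1.2320 ← occupied
  → r_2 = 1.2320
beam 3: φ=45°, α=330°
  dir = (cos 330°, sin 330°) = (0.8660, -0.5000); from cell (5,2)
  next x-line at t=0.5774, next y-line at t=0.3800; Δt_x=1.1547, Δt_y=2.0000
    y: enter (5,1) at t=0.3800
    x: enter (6,1) at t=0.5774
    x: enter (7,1) at t=1.7321 ← occupied
  → r_3 = 1.7321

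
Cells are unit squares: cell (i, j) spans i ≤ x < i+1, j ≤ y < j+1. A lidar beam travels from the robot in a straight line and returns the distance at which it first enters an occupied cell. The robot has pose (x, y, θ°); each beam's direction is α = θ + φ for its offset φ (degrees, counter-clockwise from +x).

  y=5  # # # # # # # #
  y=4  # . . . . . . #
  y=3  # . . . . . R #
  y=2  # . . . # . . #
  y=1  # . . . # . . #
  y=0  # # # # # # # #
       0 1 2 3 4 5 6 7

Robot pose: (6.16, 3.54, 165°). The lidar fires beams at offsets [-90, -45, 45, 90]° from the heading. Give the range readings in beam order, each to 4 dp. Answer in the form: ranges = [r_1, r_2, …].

ranges = [1.5115, 1.6859, 1.3395, 2.6296]

beam 1: φ=-90°, α=75°
  direction (0.2588, 0.9659); cell (6,3); t to first gridline: x 3.2455, y 0.4762 (then +3.8637 / +1.0353)
    (6,4) via y @ 0.4762
    (6,5) via y @ 1.5115  # hit
  → r_1 = 1.5115
beam 2: φ=-45°, α=120°
  direction (-0.5000, 0.8660); cell (6,3); t to first gridline: x 0.3200, y 0.5312 (then +2.0000 / +1.1547)
    (5,3) via x @ 0.3200
    (5,4) via y @ 0.5312
    (5,5) via y @ 1.6859  # hit
  → r_2 = 1.6859
beam 3: φ=45°, α=210°
  direction (-0.8660, -0.5000); cell (6,3); t to first gridline: x 0.1848, y 1.0800 (then +1.1547 / +2.0000)
    (5,3) via x @ 0.1848
    (5,2) via y @ 1.0800
    (4,2) via x @ 1.3395  # hit
  → r_3 = 1.3395
beam 4: φ=90°, α=255°
  direction (-0.2588, -0.9659); cell (6,3); t to first gridline: x 0.6182, y 0.5590 (then +3.8637 / +1.0353)
    (6,2) via y @ 0.5590
    (5,2) via x @ 0.6182
    (5,1) via y @ 1.5943
    (5,0) via y @ 2.6296  # hit
  → r_4 = 2.6296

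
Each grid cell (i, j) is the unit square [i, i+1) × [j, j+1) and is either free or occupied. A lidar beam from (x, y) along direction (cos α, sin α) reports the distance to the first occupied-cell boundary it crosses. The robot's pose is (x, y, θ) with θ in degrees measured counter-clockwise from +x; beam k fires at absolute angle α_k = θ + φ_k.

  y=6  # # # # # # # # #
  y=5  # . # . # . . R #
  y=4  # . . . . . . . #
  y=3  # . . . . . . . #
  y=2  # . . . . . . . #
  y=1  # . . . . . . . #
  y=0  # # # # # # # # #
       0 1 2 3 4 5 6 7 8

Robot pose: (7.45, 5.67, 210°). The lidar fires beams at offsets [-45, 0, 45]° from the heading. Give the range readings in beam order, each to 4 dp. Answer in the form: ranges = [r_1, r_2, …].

beam 1: φ=-45°, α=165°
  dir = (cos 165°, sin 165°) = (-0.9659, 0.2588); from cell (7,5)
  next x-line at t=0.4659, next y-line at t=1.2750; Δt_x=1.0353, Δt_y=3.8637
    x: enter (6,5) at t=0.4659
    y: enter (6,6) at t=1.2750 ← occupied
  → r_1 = 1.2750
beam 2: φ=0°, α=210°
  dir = (cos 210°, sin 210°) = (-0.8660, -0.5000); from cell (7,5)
  next x-line at t=0.5196, next y-line at t=1.3400; Δt_x=1.1547, Δt_y=2.0000
    x: enter (6,5) at t=0.5196
    y: enter (6,4) at t=1.3400
    x: enter (5,4) at t=1.6743
    x: enter (4,4) at t=2.8290
    y: enter (4,3) at t=3.3400
    x: enter (3,3) at t=3.9837
    x: enter (2,3) at t=5.1384
    y: enter (2,2) at t=5.3400
    x: enter (1,2) at t=6.2931
    y: enter (1,1) at t=7.3400
    x: enter (0,1) at t=7.4478 ← occupied
  → r_2 = 7.4478
beam 3: φ=45°, α=255°
  dir = (cos 255°, sin 255°) = (-0.2588, -0.9659); from cell (7,5)
  next x-line at t=1.7387, next y-line at t=0.6936; Δt_x=3.8637, Δt_y=1.0353
    y: enter (7,4) at t=0.6936
    y: enter (7,3) at t=1.7289
    x: enter (6,3) at t=1.7387
    y: enter (6,2) at t=2.7642
    y: enter (6,1) at t=3.7995
    y: enter (6,0) at t=4.8347 ← occupied
  → r_3 = 4.8347

ranges = [1.2750, 7.4478, 4.8347]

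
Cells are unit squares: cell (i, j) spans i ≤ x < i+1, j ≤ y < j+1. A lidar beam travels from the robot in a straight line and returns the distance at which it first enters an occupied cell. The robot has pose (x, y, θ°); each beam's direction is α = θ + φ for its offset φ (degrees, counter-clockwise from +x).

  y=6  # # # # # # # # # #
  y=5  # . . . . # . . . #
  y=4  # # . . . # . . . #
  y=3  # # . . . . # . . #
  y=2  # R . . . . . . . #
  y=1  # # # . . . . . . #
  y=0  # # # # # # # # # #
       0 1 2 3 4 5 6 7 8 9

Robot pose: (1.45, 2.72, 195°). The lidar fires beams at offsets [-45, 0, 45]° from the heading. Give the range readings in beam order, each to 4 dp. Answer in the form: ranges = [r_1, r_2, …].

ranges = [0.5196, 0.4659, 0.8314]

beam 1: φ=-45°, α=150°
  direction (-0.8660, 0.5000); cell (1,2); t to first gridline: x 0.5196, y 0.5600 (then +1.1547 / +2.0000)
    (0,2) via x @ 0.5196  # hit
  → r_1 = 0.5196
beam 2: φ=0°, α=195°
  direction (-0.9659, -0.2588); cell (1,2); t to first gridline: x 0.4659, y 2.7819 (then +1.0353 / +3.8637)
    (0,2) via x @ 0.4659  # hit
  → r_2 = 0.4659
beam 3: φ=45°, α=240°
  direction (-0.5000, -0.8660); cell (1,2); t to first gridline: x 0.9000, y 0.8314 (then +2.0000 / +1.1547)
    (1,1) via y @ 0.8314  # hit
  → r_3 = 0.8314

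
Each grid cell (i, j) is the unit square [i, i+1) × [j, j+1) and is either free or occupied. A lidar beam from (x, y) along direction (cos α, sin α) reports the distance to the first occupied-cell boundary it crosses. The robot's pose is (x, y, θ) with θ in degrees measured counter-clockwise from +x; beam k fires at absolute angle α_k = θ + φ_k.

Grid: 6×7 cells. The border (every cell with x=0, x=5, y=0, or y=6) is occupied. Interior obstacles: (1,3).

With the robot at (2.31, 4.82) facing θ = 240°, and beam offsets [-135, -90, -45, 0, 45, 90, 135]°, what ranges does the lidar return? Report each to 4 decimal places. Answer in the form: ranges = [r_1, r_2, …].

beam 1: φ=-135°, α=105°
  dir = (cos 105°, sin 105°) = (-0.2588, 0.9659); from cell (2,4)
  next x-line at t=1.1977, next y-line at t=0.1863; Δt_x=3.8637, Δt_y=1.0353
    y: enter (2,5) at t=0.1863
    x: enter (1,5) at t=1.1977
    y: enter (1,6) at t=1.2216 ← occupied
  → r_1 = 1.2216
beam 2: φ=-90°, α=150°
  dir = (cos 150°, sin 150°) = (-0.8660, 0.5000); from cell (2,4)
  next x-line at t=0.3580, next y-line at t=0.3600; Δt_x=1.1547, Δt_y=2.0000
    x: enter (1,4) at t=0.3580
    y: enter (1,5) at t=0.3600
    x: enter (0,5) at t=1.5127 ← occupied
  → r_2 = 1.5127
beam 3: φ=-45°, α=195°
  dir = (cos 195°, sin 195°) = (-0.9659, -0.2588); from cell (2,4)
  next x-line at t=0.3209, next y-line at t=3.1682; Δt_x=1.0353, Δt_y=3.8637
    x: enter (1,4) at t=0.3209
    x: enter (0,4) at t=1.3562 ← occupied
  → r_3 = 1.3562
beam 4: φ=0°, α=240°
  dir = (cos 240°, sin 240°) = (-0.5000, -0.8660); from cell (2,4)
  next x-line at t=0.6200, next y-line at t=0.9469; Δt_x=2.0000, Δt_y=1.1547
    x: enter (1,4) at t=0.6200
    y: enter (1,3) at t=0.9469 ← occupied
  → r_4 = 0.9469
beam 5: φ=45°, α=285°
  dir = (cos 285°, sin 285°) = (0.2588, -0.9659); from cell (2,4)
  next x-line at t=2.6660, next y-line at t=0.8489; Δt_x=3.8637, Δt_y=1.0353
    y: enter (2,3) at t=0.8489
    y: enter (2,2) at t=1.8842
    x: enter (3,2) at t=2.6660
    y: enter (3,1) at t=2.9195
    y: enter (3,0) at t=3.9548 ← occupied
  → r_5 = 3.9548
beam 6: φ=90°, α=330°
  dir = (cos 330°, sin 330°) = (0.8660, -0.5000); from cell (2,4)
  next x-line at t=0.7967, next y-line at t=1.6400; Δt_x=1.1547, Δt_y=2.0000
    x: enter (3,4) at t=0.7967
    y: enter (3,3) at t=1.6400
    x: enter (4,3) at t=1.9514
    x: enter (5,3) at t=3.1061 ← occupied
  → r_6 = 3.1061
beam 7: φ=135°, α=15°
  dir = (cos 15°, sin 15°) = (0.9659, 0.2588); from cell (2,4)
  next x-line at t=0.7143, next y-line at t=0.6955; Δt_x=1.0353, Δt_y=3.8637
    y: enter (2,5) at t=0.6955
    x: enter (3,5) at t=0.7143
    x: enter (4,5) at t=1.7496
    x: enter (5,5) at t=2.7849 ← occupied
  → r_7 = 2.7849

ranges = [1.2216, 1.5127, 1.3562, 0.9469, 3.9548, 3.1061, 2.7849]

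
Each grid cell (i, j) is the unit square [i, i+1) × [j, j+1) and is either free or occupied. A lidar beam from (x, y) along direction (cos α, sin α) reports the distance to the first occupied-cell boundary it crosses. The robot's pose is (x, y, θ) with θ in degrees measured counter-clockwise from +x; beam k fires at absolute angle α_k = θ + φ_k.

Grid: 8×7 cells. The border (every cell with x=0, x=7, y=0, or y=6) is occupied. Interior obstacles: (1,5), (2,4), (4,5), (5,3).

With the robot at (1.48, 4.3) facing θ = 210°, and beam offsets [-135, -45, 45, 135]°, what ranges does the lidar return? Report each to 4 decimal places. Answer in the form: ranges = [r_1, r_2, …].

ranges = [0.7247, 0.4969, 1.8546, 0.5383]

beam 1: φ=-135°, α=75°
  dir = (cos 75°, sin 75°) = (0.2588, 0.9659); from cell (1,4)
  next x-line at t=2.0091, next y-line at t=0.7247; Δt_x=3.8637, Δt_y=1.0353
    y: enter (1,5) at t=0.7247 ← occupied
  → r_1 = 0.7247
beam 2: φ=-45°, α=165°
  dir = (cos 165°, sin 165°) = (-0.9659, 0.2588); from cell (1,4)
  next x-line at t=0.4969, next y-line at t=2.7046; Δt_x=1.0353, Δt_y=3.8637
    x: enter (0,4) at t=0.4969 ← occupied
  → r_2 = 0.4969
beam 3: φ=45°, α=255°
  dir = (cos 255°, sin 255°) = (-0.2588, -0.9659); from cell (1,4)
  next x-line at t=1.8546, next y-line at t=0.3106; Δt_x=3.8637, Δt_y=1.0353
    y: enter (1,3) at t=0.3106
    y: enter (1,2) at t=1.3459
    x: enter (0,2) at t=1.8546 ← occupied
  → r_3 = 1.8546
beam 4: φ=135°, α=345°
  dir = (cos 345°, sin 345°) = (0.9659, -0.2588); from cell (1,4)
  next x-line at t=0.5383, next y-line at t=1.1591; Δt_x=1.0353, Δt_y=3.8637
    x: enter (2,4) at t=0.5383 ← occupied
  → r_4 = 0.5383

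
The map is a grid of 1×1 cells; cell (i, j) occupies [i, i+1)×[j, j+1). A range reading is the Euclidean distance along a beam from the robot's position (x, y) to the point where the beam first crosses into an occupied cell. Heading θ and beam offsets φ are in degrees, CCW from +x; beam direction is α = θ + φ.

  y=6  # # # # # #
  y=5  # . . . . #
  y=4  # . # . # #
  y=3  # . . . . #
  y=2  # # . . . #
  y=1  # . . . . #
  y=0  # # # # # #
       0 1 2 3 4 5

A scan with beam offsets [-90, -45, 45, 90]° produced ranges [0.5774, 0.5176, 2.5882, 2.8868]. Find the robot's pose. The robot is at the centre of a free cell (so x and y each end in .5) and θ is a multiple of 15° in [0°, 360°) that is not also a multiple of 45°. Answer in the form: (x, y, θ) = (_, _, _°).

Candidates: 17 free-cell centres × 16 headings = 272 poses. Raycast each; keep the one whose scan matches to 4 dp.
  (3.5, 5.5, 330°): beam 1 = 1.0000 ≠ 0.5774 ✗
  (1.5, 3.5, 75°): beam 1 = 3.6235 ≠ 0.5774 ✗
  (2.5, 5.5, 120°): beam 1 = 1.0000 ≠ 0.5774 ✗
  (3.5, 1.5, 120°): beam 1 = 1.7321 ≠ 0.5774 ✗
  (1.5, 4.5, 240°): beam 3 = 1.5529 ≠ 2.5882 ✗
  …
  (4.5, 3.5, 150°): r_1=0.5774, r_2=0.5176, r_3=2.5882, r_4=2.8868 — all match ✓
No second candidate reproduces the full scan.

(x, y, θ) = (4.5, 3.5, 150°)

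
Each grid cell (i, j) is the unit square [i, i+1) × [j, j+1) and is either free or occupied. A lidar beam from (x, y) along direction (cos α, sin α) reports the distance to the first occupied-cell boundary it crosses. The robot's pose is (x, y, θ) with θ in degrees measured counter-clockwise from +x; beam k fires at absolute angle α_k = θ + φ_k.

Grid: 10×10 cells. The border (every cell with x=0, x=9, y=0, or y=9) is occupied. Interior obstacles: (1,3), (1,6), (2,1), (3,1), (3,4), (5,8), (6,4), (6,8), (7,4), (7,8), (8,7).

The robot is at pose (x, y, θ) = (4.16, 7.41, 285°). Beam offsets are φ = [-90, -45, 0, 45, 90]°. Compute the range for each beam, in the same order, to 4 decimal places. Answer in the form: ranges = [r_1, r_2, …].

ranges = [2.2362, 4.3200, 6.6361, 5.5888, 2.2796]

beam 1: φ=-90°, α=195°
  dir = (cos 195°, sin 195°) = (-0.9659, -0.2588); from cell (4,7)
  next x-line at t=0.1656, next y-line at t=1.5841; Δt_x=1.0353, Δt_y=3.8637
    x: enter (3,7) at t=0.1656
    x: enter (2,7) at t=1.2009
    y: enter (2,6) at t=1.5841
    x: enter (1,6) at t=2.2362 ← occupied
  → r_1 = 2.2362
beam 2: φ=-45°, α=240°
  dir = (cos 240°, sin 240°) = (-0.5000, -0.8660); from cell (4,7)
  next x-line at t=0.3200, next y-line at t=0.4734; Δt_x=2.0000, Δt_y=1.1547
    x: enter (3,7) at t=0.3200
    y: enter (3,6) at t=0.4734
    y: enter (3,5) at t=1.6281
    x: enter (2,5) at t=2.3200
    y: enter (2,4) at t=2.7828
    y: enter (2,3) at t=3.9375
    x: enter (1,3) at t=4.3200 ← occupied
  → r_2 = 4.3200
beam 3: φ=0°, α=285°
  dir = (cos 285°, sin 285°) = (0.2588, -0.9659); from cell (4,7)
  next x-line at t=3.2455, next y-line at t=0.4245; Δt_x=3.8637, Δt_y=1.0353
    y: enter (4,6) at t=0.4245
    y: enter (4,5) at t=1.4597
    y: enter (4,4) at t=2.4950
    x: enter (5,4) at t=3.2455
    y: enter (5,3) at t=3.5303
    y: enter (5,2) at t=4.5656
    y: enter (5,1) at t=5.6008
    y: enter (5,0) at t=6.6361 ← occupied
  → r_3 = 6.6361
beam 4: φ=45°, α=330°
  dir = (cos 330°, sin 330°) = (0.8660, -0.5000); from cell (4,7)
  next x-line at t=0.9699, next y-line at t=0.8200; Δt_x=1.1547, Δt_y=2.0000
    y: enter (4,6) at t=0.8200
    x: enter (5,6) at t=0.9699
    x: enter (6,6) at t=2.1246
    y: enter (6,5) at t=2.8200
    x: enter (7,5) at t=3.2793
    x: enter (8,5) at t=4.4341
    y: enter (8,4) at t=4.8200
    x: enter (9,4) at t=5.5888 ← occupied
  → r_4 = 5.5888
beam 5: φ=90°, α=15°
  dir = (cos 15°, sin 15°) = (0.9659, 0.2588); from cell (4,7)
  next x-line at t=0.8696, next y-line at t=2.2796; Δt_x=1.0353, Δt_y=3.8637
    x: enter (5,7) at t=0.8696
    x: enter (6,7) at t=1.9049
    y: enter (6,8) at t=2.2796 ← occupied
  → r_5 = 2.2796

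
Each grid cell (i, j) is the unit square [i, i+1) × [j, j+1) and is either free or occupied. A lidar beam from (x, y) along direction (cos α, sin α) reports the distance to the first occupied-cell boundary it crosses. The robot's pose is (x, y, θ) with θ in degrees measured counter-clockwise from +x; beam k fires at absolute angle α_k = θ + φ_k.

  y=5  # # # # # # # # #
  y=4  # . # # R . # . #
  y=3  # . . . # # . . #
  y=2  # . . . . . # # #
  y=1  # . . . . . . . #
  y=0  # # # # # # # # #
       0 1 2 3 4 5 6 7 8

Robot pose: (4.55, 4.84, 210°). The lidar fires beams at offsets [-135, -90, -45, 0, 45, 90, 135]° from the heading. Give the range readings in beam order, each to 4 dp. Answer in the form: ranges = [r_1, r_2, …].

beam 1: φ=-135°, α=75°
  cosα=0.2588 sinα=0.9659 | (4,4) | tMaxX 1.7387 tMaxY 0.1656 | tΔX 3.8637 tΔY 1.0353
    t=0.1656 [y] (4,5) — stop
  → r_1 = 0.1656
beam 2: φ=-90°, α=120°
  cosα=-0.5000 sinα=0.8660 | (4,4) | tMaxX 1.1000 tMaxY 0.1848 | tΔX 2.0000 tΔY 1.1547
    t=0.1848 [y] (4,5) — stop
  → r_2 = 0.1848
beam 3: φ=-45°, α=165°
  cosα=-0.9659 sinα=0.2588 | (4,4) | tMaxX 0.5694 tMaxY 0.6182 | tΔX 1.0353 tΔY 3.8637
    t=0.5694 [x] (3,4) — stop
  → r_3 = 0.5694
beam 4: φ=0°, α=210°
  cosα=-0.8660 sinα=-0.5000 | (4,4) | tMaxX 0.6351 tMaxY 1.6800 | tΔX 1.1547 tΔY 2.0000
    t=0.6351 [x] (3,4) — stop
  → r_4 = 0.6351
beam 5: φ=45°, α=255°
  cosα=-0.2588 sinα=-0.9659 | (4,4) | tMaxX 2.1250 tMaxY 0.8696 | tΔX 3.8637 tΔY 1.0353
    t=0.8696 [y] (4,3) — stop
  → r_5 = 0.8696
beam 6: φ=90°, α=300°
  cosα=0.5000 sinα=-0.8660 | (4,4) | tMaxX 0.9000 tMaxY 0.9699 | tΔX 2.0000 tΔY 1.1547
    t=0.9000 [x] (5,4)
    t=0.9699 [y] (5,3) — stop
  → r_6 = 0.9699
beam 7: φ=135°, α=345°
  cosα=0.9659 sinα=-0.2588 | (4,4) | tMaxX 0.4659 tMaxY 3.2455 | tΔX 1.0353 tΔY 3.8637
    t=0.4659 [x] (5,4)
    t=1.5012 [x] (6,4) — stop
  → r_7 = 1.5012

ranges = [0.1656, 0.1848, 0.5694, 0.6351, 0.8696, 0.9699, 1.5012]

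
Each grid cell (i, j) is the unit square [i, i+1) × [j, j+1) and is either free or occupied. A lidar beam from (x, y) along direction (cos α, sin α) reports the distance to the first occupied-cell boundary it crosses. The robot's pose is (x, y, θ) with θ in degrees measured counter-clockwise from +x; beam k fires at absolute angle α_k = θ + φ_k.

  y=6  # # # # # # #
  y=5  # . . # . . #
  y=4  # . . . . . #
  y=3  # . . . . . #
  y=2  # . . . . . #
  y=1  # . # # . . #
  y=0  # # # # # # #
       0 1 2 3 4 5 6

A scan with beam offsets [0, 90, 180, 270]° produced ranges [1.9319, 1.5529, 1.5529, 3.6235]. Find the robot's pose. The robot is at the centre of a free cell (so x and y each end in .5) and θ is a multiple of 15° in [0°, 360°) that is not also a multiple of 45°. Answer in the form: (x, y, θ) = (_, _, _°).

(x, y, θ) = (2.5, 3.5, 75°)

Enumerate (i+0.5, j+0.5, θ) over the 22 free cells and 16 admissible headings. For each, cast all 4 beams and compare to the given ranges.
  (4.5, 5.5, 330°): beam 1 = 1.7321 ≠ 1.9319 ✗
  (2.5, 4.5, 120°): beam 1 = 1.7321 ≠ 1.9319 ✗
  (3.5, 3.5, 165°): beam 1 = 2.5882 ≠ 1.9319 ✗
  …
  (2.5, 3.5, 75°): r_1=1.9319, r_2=1.5529, r_3=1.5529, r_4=3.6235 — all match ✓
Unique over the lattice → pose = (2.5, 3.5, 75°).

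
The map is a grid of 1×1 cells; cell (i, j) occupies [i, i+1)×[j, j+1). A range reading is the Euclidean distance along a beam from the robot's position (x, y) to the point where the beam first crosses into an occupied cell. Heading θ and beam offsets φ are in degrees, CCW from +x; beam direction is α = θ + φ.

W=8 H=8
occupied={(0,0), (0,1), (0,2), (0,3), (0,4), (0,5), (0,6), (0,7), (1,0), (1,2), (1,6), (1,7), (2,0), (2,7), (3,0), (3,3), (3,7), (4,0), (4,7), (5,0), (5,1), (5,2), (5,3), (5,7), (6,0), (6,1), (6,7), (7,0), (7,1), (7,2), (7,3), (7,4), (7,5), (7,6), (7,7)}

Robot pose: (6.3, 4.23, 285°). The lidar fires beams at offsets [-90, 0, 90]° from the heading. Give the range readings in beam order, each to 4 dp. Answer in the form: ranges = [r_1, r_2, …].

ranges = [0.8887, 2.3087, 0.7247]

beam 1: φ=-90°, α=195°
  direction (-0.9659, -0.2588); cell (6,4); t to first gridline: x 0.3106, y 0.8887 (then +1.0353 / +3.8637)
    (5,4) via x @ 0.3106
    (5,3) via y @ 0.8887  # hit
  → r_1 = 0.8887
beam 2: φ=0°, α=285°
  direction (0.2588, -0.9659); cell (6,4); t to first gridline: x 2.7046, y 0.2381 (then +3.8637 / +1.0353)
    (6,3) via y @ 0.2381
    (6,2) via y @ 1.2734
    (6,1) via y @ 2.3087  # hit
  → r_2 = 2.3087
beam 3: φ=90°, α=15°
  direction (0.9659, 0.2588); cell (6,4); t to first gridline: x 0.7247, y 2.9751 (then +1.0353 / +3.8637)
    (7,4) via x @ 0.7247  # hit
  → r_3 = 0.7247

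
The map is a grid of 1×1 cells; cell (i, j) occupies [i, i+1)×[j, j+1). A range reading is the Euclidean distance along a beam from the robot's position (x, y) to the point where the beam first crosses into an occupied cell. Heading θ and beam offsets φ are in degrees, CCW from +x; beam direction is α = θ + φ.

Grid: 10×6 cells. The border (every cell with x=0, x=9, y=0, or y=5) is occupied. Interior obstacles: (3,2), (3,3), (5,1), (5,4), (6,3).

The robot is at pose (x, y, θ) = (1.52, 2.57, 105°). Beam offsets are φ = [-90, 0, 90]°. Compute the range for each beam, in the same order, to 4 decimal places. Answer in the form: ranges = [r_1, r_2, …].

beam 1: φ=-90°, α=15°
  d=(0.9659,0.2588)  start (1,2)  tX=0.4969 tY=1.6614  stride 1/|dx|=1.0353 1/|dy|=3.8637
    cross x-line → (2,2), t=0.4969
    cross x-line → (3,2), t=1.5322 (wall)
  → r_1 = 1.5322
beam 2: φ=0°, α=105°
  d=(-0.2588,0.9659)  start (1,2)  tX=2.0091 tY=0.4452  stride 1/|dx|=3.8637 1/|dy|=1.0353
    cross y-line → (1,3), t=0.4452
    cross y-line → (1,4), t=1.4804
    cross x-line → (0,4), t=2.0091 (wall)
  → r_2 = 2.0091
beam 3: φ=90°, α=195°
  d=(-0.9659,-0.2588)  start (1,2)  tX=0.5383 tY=2.2023  stride 1/|dx|=1.0353 1/|dy|=3.8637
    cross x-line → (0,2), t=0.5383 (wall)
  → r_3 = 0.5383

ranges = [1.5322, 2.0091, 0.5383]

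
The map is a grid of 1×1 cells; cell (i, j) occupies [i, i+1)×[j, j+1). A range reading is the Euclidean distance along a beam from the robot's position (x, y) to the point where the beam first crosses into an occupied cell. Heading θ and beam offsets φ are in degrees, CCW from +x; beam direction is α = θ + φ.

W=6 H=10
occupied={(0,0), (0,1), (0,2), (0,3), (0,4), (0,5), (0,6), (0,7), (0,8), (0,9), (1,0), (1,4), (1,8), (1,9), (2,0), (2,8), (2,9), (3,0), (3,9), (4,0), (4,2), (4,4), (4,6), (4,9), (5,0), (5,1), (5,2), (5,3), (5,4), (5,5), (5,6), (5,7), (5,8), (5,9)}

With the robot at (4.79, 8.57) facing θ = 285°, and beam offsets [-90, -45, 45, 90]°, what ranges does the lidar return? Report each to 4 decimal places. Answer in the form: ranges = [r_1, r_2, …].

beam 1: φ=-90°, α=195°
  cosα=-0.9659 sinα=-0.2588 | (4,8) | tMaxX 0.8179 tMaxY 2.2023 | tΔX 1.0353 tΔY 3.8637
    t=0.8179 [x] (3,8)
    t=1.8531 [x] (2,8) — stop
  → r_1 = 1.8531
beam 2: φ=-45°, α=240°
  cosα=-0.5000 sinα=-0.8660 | (4,8) | tMaxX 1.5800 tMaxY 0.6582 | tΔX 2.0000 tΔY 1.1547
    t=0.6582 [y] (4,7)
    t=1.5800 [x] (3,7)
    t=1.8129 [y] (3,6)
    t=2.9676 [y] (3,5)
    t=3.5800 [x] (2,5)
    t=4.1223 [y] (2,4)
    t=5.2770 [y] (2,3)
    t=5.5800 [x] (1,3)
    t=6.4317 [y] (1,2)
    t=7.5800 [x] (0,2) — stop
  → r_2 = 7.5800
beam 3: φ=45°, α=330°
  cosα=0.8660 sinα=-0.5000 | (4,8) | tMaxX 0.2425 tMaxY 1.1400 | tΔX 1.1547 tΔY 2.0000
    t=0.2425 [x] (5,8) — stop
  → r_3 = 0.2425
beam 4: φ=90°, α=15°
  cosα=0.9659 sinα=0.2588 | (4,8) | tMaxX 0.2174 tMaxY 1.6614 | tΔX 1.0353 tΔY 3.8637
    t=0.2174 [x] (5,8) — stop
  → r_4 = 0.2174

ranges = [1.8531, 7.5800, 0.2425, 0.2174]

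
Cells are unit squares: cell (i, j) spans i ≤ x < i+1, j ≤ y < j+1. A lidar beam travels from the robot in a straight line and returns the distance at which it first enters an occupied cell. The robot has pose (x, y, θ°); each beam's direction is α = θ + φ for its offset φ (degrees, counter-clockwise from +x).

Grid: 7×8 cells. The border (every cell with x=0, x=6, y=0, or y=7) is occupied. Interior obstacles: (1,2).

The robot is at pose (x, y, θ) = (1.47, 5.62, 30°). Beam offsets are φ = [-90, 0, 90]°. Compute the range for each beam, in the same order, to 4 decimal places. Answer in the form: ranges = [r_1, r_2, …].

beam 1: φ=-90°, α=300°
  cosα=0.5000 sinα=-0.8660 | (1,5) | tMaxX 1.0600 tMaxY 0.7159 | tΔX 2.0000 tΔY 1.1547
    t=0.7159 [y] (1,4)
    t=1.0600 [x] (2,4)
    t=1.8706 [y] (2,3)
    t=3.0253 [y] (2,2)
    t=3.0600 [x] (3,2)
    t=4.1800 [y] (3,1)
    t=5.0600 [x] (4,1)
    t=5.3347 [y] (4,0) — stop
  → r_1 = 5.3347
beam 2: φ=0°, α=30°
  cosα=0.8660 sinα=0.5000 | (1,5) | tMaxX 0.6120 tMaxY 0.7600 | tΔX 1.1547 tΔY 2.0000
    t=0.6120 [x] (2,5)
    t=0.7600 [y] (2,6)
    t=1.7667 [x] (3,6)
    t=2.7600 [y] (3,7) — stop
  → r_2 = 2.7600
beam 3: φ=90°, α=120°
  cosα=-0.5000 sinα=0.8660 | (1,5) | tMaxX 0.9400 tMaxY 0.4388 | tΔX 2.0000 tΔY 1.1547
    t=0.4388 [y] (1,6)
    t=0.9400 [x] (0,6) — stop
  → r_3 = 0.9400

ranges = [5.3347, 2.7600, 0.9400]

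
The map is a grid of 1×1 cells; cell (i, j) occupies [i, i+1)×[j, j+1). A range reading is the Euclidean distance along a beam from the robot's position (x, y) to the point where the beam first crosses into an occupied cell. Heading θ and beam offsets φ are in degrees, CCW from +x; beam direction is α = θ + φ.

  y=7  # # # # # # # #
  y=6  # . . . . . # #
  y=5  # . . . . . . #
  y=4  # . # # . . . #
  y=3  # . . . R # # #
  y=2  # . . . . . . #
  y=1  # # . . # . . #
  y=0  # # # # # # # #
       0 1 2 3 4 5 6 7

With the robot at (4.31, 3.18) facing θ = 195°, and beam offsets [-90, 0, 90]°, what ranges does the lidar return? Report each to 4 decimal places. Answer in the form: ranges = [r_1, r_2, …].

ranges = [1.1977, 3.4268, 1.2216]

beam 1: φ=-90°, α=105°
  cosα=-0.2588 sinα=0.9659 | (4,3) | tMaxX 1.1977 tMaxY 0.8489 | tΔX 3.8637 tΔY 1.0353
    t=0.8489 [y] (4,4)
    t=1.1977 [x] (3,4) — stop
  → r_1 = 1.1977
beam 2: φ=0°, α=195°
  cosα=-0.9659 sinα=-0.2588 | (4,3) | tMaxX 0.3209 tMaxY 0.6955 | tΔX 1.0353 tΔY 3.8637
    t=0.3209 [x] (3,3)
    t=0.6955 [y] (3,2)
    t=1.3562 [x] (2,2)
    t=2.3915 [x] (1,2)
    t=3.4268 [x] (0,2) — stop
  → r_2 = 3.4268
beam 3: φ=90°, α=285°
  cosα=0.2588 sinα=-0.9659 | (4,3) | tMaxX 2.6660 tMaxY 0.1863 | tΔX 3.8637 tΔY 1.0353
    t=0.1863 [y] (4,2)
    t=1.2216 [y] (4,1) — stop
  → r_3 = 1.2216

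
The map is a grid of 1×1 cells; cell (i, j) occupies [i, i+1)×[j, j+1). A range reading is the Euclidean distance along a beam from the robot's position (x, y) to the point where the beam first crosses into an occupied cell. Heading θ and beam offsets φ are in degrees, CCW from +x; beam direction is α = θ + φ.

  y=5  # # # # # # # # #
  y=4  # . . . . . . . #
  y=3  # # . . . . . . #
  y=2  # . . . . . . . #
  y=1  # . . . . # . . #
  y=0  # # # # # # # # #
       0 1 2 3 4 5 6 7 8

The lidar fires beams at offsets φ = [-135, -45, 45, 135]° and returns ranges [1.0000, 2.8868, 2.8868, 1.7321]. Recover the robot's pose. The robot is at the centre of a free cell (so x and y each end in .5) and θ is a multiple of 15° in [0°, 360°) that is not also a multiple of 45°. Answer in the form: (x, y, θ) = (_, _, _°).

(x, y, θ) = (4.5, 2.5, 105°)

The pose lattice has 26·16 = 416 candidates. Test each by forward raycasting.
  (6.5, 3.5, 15°): beam 1 = 1.7321 ≠ 1.0000 ✗
  (1.5, 2.5, 30°): beam 1 = 1.5529 ≠ 1.0000 ✗
  (3.5, 2.5, 30°): beam 1 = 1.5529 ≠ 1.0000 ✗
  (6.5, 1.5, 345°): beam 1 = 0.5774 ≠ 1.0000 ✗
  …
  (4.5, 2.5, 105°): r_1=1.0000, r_2=2.8868, r_3=2.8868, r_4=1.7321 — all match ✓
Only this pose fits every beam.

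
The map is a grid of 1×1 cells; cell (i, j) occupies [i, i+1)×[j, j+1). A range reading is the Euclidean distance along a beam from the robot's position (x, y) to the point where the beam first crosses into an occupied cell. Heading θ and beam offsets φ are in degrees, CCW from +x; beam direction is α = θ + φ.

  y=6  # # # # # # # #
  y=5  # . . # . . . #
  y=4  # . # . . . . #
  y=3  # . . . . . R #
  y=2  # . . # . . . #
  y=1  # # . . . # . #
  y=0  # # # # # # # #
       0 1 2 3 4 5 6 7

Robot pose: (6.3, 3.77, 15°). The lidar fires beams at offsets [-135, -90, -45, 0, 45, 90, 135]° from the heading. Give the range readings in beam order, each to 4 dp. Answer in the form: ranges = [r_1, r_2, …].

beam 1: φ=-135°, α=240°
  dir = (cos 240°, sin 240°) = (-0.5000, -0.8660); from cell (6,3)
  next x-line at t=0.6000, next y-line at t=0.8891; Δt_x=2.0000, Δt_y=1.1547
    x: enter (5,3) at t=0.6000
    y: enter (5,2) at t=0.8891
    y: enter (5,1) at t=2.0438 ← occupied
  → r_1 = 2.0438
beam 2: φ=-90°, α=285°
  dir = (cos 285°, sin 285°) = (0.2588, -0.9659); from cell (6,3)
  next x-line at t=2.7046, next y-line at t=0.7972; Δt_x=3.8637, Δt_y=1.0353
    y: enter (6,2) at t=0.7972
    y: enter (6,1) at t=1.8324
    x: enter (7,1) at t=2.7046 ← occupied
  → r_2 = 2.7046
beam 3: φ=-45°, α=330°
  dir = (cos 330°, sin 330°) = (0.8660, -0.5000); from cell (6,3)
  next x-line at t=0.8083, next y-line at t=1.5400; Δt_x=1.1547, Δt_y=2.0000
    x: enter (7,3) at t=0.8083 ← occupied
  → r_3 = 0.8083
beam 4: φ=0°, α=15°
  dir = (cos 15°, sin 15°) = (0.9659, 0.2588); from cell (6,3)
  next x-line at t=0.7247, next y-line at t=0.8887; Δt_x=1.0353, Δt_y=3.8637
    x: enter (7,3) at t=0.7247 ← occupied
  → r_4 = 0.7247
beam 5: φ=45°, α=60°
  dir = (cos 60°, sin 60°) = (0.5000, 0.8660); from cell (6,3)
  next x-line at t=1.4000, next y-line at t=0.2656; Δt_x=2.0000, Δt_y=1.1547
    y: enter (6,4) at t=0.2656
    x: enter (7,4) at t=1.4000 ← occupied
  → r_5 = 1.4000
beam 6: φ=90°, α=105°
  dir = (cos 105°, sin 105°) = (-0.2588, 0.9659); from cell (6,3)
  next x-line at t=1.1591, next y-line at t=0.2381; Δt_x=3.8637, Δt_y=1.0353
    y: enter (6,4) at t=0.2381
    x: enter (5,4) at t=1.1591
    y: enter (5,5) at t=1.2734
    y: enter (5,6) at t=2.3087 ← occupied
  → r_6 = 2.3087
beam 7: φ=135°, α=150°
  dir = (cos 150°, sin 150°) = (-0.8660, 0.5000); from cell (6,3)
  next x-line at t=0.3464, next y-line at t=0.4600; Δt_x=1.1547, Δt_y=2.0000
    x: enter (5,3) at t=0.3464
    y: enter (5,4) at t=0.4600
    x: enter (4,4) at t=1.5011
    y: enter (4,5) at t=2.4600
    x: enter (3,5) at t=2.6558 ← occupied
  → r_7 = 2.6558

ranges = [2.0438, 2.7046, 0.8083, 0.7247, 1.4000, 2.3087, 2.6558]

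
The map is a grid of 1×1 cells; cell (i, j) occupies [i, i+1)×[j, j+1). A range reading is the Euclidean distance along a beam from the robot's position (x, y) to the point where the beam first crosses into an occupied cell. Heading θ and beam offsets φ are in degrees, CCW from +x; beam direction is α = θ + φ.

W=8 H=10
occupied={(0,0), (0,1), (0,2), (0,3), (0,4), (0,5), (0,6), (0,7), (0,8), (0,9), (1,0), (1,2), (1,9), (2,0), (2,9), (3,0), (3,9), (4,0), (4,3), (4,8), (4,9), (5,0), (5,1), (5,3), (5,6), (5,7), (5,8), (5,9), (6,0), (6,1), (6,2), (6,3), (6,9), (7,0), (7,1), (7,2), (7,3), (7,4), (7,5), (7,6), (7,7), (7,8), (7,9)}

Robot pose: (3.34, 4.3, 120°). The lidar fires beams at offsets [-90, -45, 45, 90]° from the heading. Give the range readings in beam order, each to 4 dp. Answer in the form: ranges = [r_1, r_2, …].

beam 1: φ=-90°, α=30°
  dir = (cos 30°, sin 30°) = (0.8660, 0.5000); from cell (3,4)
  next x-line at t=0.7621, next y-line at t=1.4000; Δt_x=1.1547, Δt_y=2.0000
    x: enter (4,4) at t=0.7621
    y: enter (4,5) at t=1.4000
    x: enter (5,5) at t=1.9168
    x: enter (6,5) at t=3.0715
    y: enter (6,6) at t=3.4000
    x: enter (7,6) at t=4.2262 ← occupied
  → r_1 = 4.2262
beam 2: φ=-45°, α=75°
  dir = (cos 75°, sin 75°) = (0.2588, 0.9659); from cell (3,4)
  next x-line at t=2.5500, next y-line at t=0.7247; Δt_x=3.8637, Δt_y=1.0353
    y: enter (3,5) at t=0.7247
    y: enter (3,6) at t=1.7600
    x: enter (4,6) at t=2.5500
    y: enter (4,7) at t=2.7952
    y: enter (4,8) at t=3.8305 ← occupied
  → r_2 = 3.8305
beam 3: φ=45°, α=165°
  dir = (cos 165°, sin 165°) = (-0.9659, 0.2588); from cell (3,4)
  next x-line at t=0.3520, next y-line at t=2.7046; Δt_x=1.0353, Δt_y=3.8637
    x: enter (2,4) at t=0.3520
    x: enter (1,4) at t=1.3873
    x: enter (0,4) at t=2.4225 ← occupied
  → r_3 = 2.4225
beam 4: φ=90°, α=210°
  dir = (cos 210°, sin 210°) = (-0.8660, -0.5000); from cell (3,4)
  next x-line at t=0.3926, next y-line at t=0.6000; Δt_x=1.1547, Δt_y=2.0000
    x: enter (2,4) at t=0.3926
    y: enter (2,3) at t=0.6000
    x: enter (1,3) at t=1.5473
    y: enter (1,2) at t=2.6000 ← occupied
  → r_4 = 2.6000

ranges = [4.2262, 3.8305, 2.4225, 2.6000]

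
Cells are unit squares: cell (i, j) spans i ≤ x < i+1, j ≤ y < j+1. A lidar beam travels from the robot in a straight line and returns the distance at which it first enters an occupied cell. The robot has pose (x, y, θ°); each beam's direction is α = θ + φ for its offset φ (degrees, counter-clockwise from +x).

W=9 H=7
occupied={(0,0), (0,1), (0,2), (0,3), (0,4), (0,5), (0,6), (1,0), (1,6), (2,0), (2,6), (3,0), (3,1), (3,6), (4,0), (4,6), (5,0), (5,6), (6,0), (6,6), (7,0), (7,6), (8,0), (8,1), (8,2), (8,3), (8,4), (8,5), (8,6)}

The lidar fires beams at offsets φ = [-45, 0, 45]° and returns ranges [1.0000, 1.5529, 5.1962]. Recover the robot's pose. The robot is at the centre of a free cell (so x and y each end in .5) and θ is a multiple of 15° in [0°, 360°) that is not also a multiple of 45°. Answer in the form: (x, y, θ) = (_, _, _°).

(x, y, θ) = (1.5, 1.5, 15°)

Candidates: 34 free-cell centres × 16 headings = 544 poses. Raycast each; keep the one whose scan matches to 4 dp.
  (1.5, 3.5, 150°): beam 1 = 1.9319 ≠ 1.0000 ✗
  (5.5, 2.5, 300°): beam 1 = 1.5529 ≠ 1.0000 ✗
  (6.5, 5.5, 300°): beam 1 = 4.6587 ≠ 1.0000 ✗
  (1.5, 2.5, 300°): beam 1 = 1.5529 ≠ 1.0000 ✗
  (3.5, 2.5, 30°): beam 1 = 4.6587 ≠ 1.0000 ✗
  …
  (1.5, 1.5, 15°): r_1=1.0000, r_2=1.5529, r_3=5.1962 — all match ✓
Unique over the lattice → pose = (1.5, 1.5, 15°).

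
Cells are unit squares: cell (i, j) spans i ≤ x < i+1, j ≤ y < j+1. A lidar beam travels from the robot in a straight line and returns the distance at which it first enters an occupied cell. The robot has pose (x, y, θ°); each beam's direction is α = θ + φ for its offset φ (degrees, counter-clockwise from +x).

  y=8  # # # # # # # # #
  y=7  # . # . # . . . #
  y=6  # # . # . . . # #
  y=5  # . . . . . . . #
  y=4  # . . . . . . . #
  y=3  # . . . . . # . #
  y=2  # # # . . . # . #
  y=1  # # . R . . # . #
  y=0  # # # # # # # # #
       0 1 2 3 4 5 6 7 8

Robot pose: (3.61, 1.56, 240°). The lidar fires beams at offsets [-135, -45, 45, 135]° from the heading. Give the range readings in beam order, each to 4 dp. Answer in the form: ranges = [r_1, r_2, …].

ranges = [5.6319, 1.6668, 0.5798, 2.4743]

beam 1: φ=-135°, α=105°
  d=(-0.2588,0.9659)  start (3,1)  tX=2.3569 tY=0.4555  stride 1/|dx|=3.8637 1/|dy|=1.0353
    cross y-line → (3,2), t=0.4555
    cross y-line → (3,3), t=1.4908
    cross x-line → (2,3), t=2.3569
    cross y-line → (2,4), t=2.5261
    cross y-line → (2,5), t=3.5614
    cross y-line → (2,6), t=4.5966
    cross y-line → (2,7), t=5.6319 (wall)
  → r_1 = 5.6319
beam 2: φ=-45°, α=195°
  d=(-0.9659,-0.2588)  start (3,1)  tX=0.6315 tY=2.1637  stride 1/|dx|=1.0353 1/|dy|=3.8637
    cross x-line → (2,1), t=0.6315
    cross x-line → (1,1), t=1.6668 (wall)
  → r_2 = 1.6668
beam 3: φ=45°, α=285°
  d=(0.2588,-0.9659)  start (3,1)  tX=1.5068 tY=0.5798  stride 1/|dx|=3.8637 1/|dy|=1.0353
    cross y-line → (3,0), t=0.5798 (wall)
  → r_3 = 0.5798
beam 4: φ=135°, α=15°
  d=(0.9659,0.2588)  start (3,1)  tX=0.4038 tY=1.7000  stride 1/|dx|=1.0353 1/|dy|=3.8637
    cross x-line → (4,1), t=0.4038
    cross x-line → (5,1), t=1.4390
    cross y-line → (5,2), t=1.7000
    cross x-line → (6,2), t=2.4743 (wall)
  → r_4 = 2.4743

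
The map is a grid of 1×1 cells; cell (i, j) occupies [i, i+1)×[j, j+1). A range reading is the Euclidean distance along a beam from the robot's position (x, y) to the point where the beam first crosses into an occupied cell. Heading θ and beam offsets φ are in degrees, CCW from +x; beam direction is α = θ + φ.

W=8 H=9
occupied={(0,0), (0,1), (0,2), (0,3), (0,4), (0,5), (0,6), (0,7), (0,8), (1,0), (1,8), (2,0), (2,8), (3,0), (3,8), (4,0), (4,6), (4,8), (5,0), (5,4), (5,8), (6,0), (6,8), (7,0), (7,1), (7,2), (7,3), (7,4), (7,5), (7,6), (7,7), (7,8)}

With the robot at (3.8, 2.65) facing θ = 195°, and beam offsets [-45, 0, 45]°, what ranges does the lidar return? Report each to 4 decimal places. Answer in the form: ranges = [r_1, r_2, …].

beam 1: φ=-45°, α=150°
  dir = (cos 150°, sin 150°) = (-0.8660, 0.5000); from cell (3,2)
  next x-line at t=0.9238, next y-line at t=0.7000; Δt_x=1.1547, Δt_y=2.0000
    y: enter (3,3) at t=0.7000
    x: enter (2,3) at t=0.9238
    x: enter (1,3) at t=2.0785
    y: enter (1,4) at t=2.7000
    x: enter (0,4) at t=3.2332 ← occupied
  → r_1 = 3.2332
beam 2: φ=0°, α=195°
  dir = (cos 195°, sin 195°) = (-0.9659, -0.2588); from cell (3,2)
  next x-line at t=0.8282, next y-line at t=2.5114; Δt_x=1.0353, Δt_y=3.8637
    x: enter (2,2) at t=0.8282
    x: enter (1,2) at t=1.8635
    y: enter (1,1) at t=2.5114
    x: enter (0,1) at t=2.8988 ← occupied
  → r_2 = 2.8988
beam 3: φ=45°, α=240°
  dir = (cos 240°, sin 240°) = (-0.5000, -0.8660); from cell (3,2)
  next x-line at t=1.6000, next y-line at t=0.7506; Δt_x=2.0000, Δt_y=1.1547
    y: enter (3,1) at t=0.7506
    x: enter (2,1) at t=1.6000
    y: enter (2,0) at t=1.9053 ← occupied
  → r_3 = 1.9053

ranges = [3.2332, 2.8988, 1.9053]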